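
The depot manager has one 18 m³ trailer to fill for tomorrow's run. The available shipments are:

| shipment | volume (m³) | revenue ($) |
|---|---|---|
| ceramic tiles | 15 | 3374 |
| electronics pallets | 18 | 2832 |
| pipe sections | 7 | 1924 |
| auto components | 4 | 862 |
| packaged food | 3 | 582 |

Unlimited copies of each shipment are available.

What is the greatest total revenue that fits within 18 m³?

Taking 2×pipe sections + auto components: 18 m³ used, 4710 in revenue.
No other feasible combination exceeds 4710.

4710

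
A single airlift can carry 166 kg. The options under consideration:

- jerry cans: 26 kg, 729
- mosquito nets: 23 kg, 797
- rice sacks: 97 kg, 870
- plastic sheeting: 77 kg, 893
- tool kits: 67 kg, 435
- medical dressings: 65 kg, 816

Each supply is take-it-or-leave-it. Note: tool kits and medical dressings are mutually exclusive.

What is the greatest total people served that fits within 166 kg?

Filling by ratio: jerry cans + mosquito nets + medical dressings for 2342, with 52 kg left unused.
Dropping jerry cans frees 26 kg; slotting in plastic sheeting (77 kg) lifts the total to 2506 at 165 kg.
No other feasible combination exceeds 2506.

2506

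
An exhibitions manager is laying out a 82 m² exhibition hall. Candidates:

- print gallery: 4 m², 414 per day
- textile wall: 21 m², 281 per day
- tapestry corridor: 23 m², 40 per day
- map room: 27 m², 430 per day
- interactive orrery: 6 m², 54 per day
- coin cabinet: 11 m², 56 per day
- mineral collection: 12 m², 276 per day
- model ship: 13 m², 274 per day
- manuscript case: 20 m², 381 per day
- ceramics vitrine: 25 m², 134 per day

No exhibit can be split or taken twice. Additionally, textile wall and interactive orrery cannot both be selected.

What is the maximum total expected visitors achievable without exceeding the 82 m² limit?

1829

Ranking by ratio (expected visitors/m²): print gallery 103.50, mineral collection 23.00, model ship 21.08, manuscript case 19.05.
Taking print gallery + map room + interactive orrery + mineral collection + model ship + manuscript case: 82 m² used, 1829 in expected visitors.
The closest alternative, print gallery + map room + mineral collection + model ship + manuscript case, reaches only 1775.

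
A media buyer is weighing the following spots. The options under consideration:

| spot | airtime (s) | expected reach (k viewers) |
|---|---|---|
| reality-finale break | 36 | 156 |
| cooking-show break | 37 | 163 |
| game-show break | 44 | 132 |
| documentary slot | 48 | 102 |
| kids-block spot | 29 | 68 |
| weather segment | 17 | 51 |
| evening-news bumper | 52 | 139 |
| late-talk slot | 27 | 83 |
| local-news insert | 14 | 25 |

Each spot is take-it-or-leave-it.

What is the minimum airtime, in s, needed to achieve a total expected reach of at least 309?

73

Need the lightest bundle worth ≥ 309.
reality-finale break + cooking-show break reaches 319 using 73 s.
No combination under 73 s hits 309.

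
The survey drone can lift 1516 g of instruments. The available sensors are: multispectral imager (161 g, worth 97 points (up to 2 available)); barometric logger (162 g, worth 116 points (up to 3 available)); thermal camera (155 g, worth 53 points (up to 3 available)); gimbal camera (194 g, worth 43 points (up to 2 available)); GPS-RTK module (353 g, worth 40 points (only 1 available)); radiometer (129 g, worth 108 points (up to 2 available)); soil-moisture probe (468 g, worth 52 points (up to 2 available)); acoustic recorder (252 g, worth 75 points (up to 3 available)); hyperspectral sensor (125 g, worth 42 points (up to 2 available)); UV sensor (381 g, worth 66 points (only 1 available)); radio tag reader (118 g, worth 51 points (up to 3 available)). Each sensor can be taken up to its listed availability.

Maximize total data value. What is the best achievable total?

Greedy by ratio would take 2×multispectral imager + 3×barometric logger + 2×radiometer + 3×radio tag reader: 1420 g used, total 911.
The 236 g tied up in 2×radio tag reader is better spent on 2×thermal camera — total rises to 915 (1494 g).
No other feasible combination exceeds 915.

915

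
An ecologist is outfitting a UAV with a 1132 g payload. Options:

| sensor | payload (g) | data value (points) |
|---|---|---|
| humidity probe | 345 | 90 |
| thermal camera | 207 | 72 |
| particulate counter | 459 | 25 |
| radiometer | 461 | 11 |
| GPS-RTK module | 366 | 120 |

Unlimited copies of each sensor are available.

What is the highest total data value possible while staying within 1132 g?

The ratio ordering already packs tightly: 5×thermal camera, 1035 g, 360.

360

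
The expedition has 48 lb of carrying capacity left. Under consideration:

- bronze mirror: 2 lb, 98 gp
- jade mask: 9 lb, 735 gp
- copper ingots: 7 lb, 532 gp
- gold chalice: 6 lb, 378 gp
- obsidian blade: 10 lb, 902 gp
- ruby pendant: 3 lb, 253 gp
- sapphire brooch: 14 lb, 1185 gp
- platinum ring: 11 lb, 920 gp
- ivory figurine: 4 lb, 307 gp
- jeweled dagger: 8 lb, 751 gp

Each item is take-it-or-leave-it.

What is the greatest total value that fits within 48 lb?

4133

By value per lb: jeweled dagger 93.88, obsidian blade 90.20, sapphire brooch 84.64, ruby pendant 84.33 lead.
A density-first pass picks bronze mirror + obsidian blade + ruby pendant + sapphire brooch + platinum ring + jeweled dagger — 4109 at 48 lb.
Replace bronze mirror and platinum ring with jade mask + ivory figurine: the trade gains 24 net, giving 4133 at 48 lb.
No other feasible combination exceeds 4133.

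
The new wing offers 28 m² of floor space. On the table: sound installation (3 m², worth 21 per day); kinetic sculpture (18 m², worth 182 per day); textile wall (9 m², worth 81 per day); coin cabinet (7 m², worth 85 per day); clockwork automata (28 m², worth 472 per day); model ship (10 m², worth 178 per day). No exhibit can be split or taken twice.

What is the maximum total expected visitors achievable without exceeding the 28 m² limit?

Ranking by ratio (expected visitors/m²): model ship 17.80, clockwork automata 16.86, coin cabinet 12.14, kinetic sculpture 10.11.
The ratio heuristic lands on textile wall + coin cabinet + model ship (344) but leaves 2 m² idle.
Replace textile wall and coin cabinet and model ship with clockwork automata: the trade gains 128 net, giving 472 at 28 m².
Nothing else within 28 m² beats 472.

472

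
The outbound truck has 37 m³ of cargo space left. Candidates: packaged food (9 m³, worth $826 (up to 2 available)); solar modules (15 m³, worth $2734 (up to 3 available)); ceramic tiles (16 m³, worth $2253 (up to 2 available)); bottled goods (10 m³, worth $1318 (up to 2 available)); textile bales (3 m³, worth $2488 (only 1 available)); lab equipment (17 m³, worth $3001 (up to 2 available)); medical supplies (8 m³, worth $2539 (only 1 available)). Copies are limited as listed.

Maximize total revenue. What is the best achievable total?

9079

The ratio ordering already packs tightly: solar modules + bottled goods + textile bales + medical supplies, 36 m³, 9079.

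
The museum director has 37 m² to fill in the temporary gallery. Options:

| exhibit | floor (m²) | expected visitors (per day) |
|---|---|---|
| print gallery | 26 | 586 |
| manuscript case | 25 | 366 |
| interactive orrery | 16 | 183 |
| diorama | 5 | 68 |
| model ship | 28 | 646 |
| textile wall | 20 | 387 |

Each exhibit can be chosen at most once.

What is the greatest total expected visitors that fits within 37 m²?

Taking diorama + model ship: 33 m² used, 714 in expected visitors.
Runner-up print gallery + diorama tops out at 654.

714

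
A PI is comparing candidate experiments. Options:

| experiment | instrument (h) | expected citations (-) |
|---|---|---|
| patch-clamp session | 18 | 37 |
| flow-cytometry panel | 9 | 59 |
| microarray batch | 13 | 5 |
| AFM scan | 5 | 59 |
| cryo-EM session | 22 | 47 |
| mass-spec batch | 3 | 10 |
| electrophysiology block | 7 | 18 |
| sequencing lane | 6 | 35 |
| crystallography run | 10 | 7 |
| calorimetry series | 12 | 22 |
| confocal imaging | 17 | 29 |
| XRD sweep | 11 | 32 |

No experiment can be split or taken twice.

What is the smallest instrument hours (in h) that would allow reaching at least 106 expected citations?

Minimise h subject to total expected citations ≥ 106.
flow-cytometry panel + AFM scan reaches 118 using 14 h.
No combination under 14 h hits 106.

14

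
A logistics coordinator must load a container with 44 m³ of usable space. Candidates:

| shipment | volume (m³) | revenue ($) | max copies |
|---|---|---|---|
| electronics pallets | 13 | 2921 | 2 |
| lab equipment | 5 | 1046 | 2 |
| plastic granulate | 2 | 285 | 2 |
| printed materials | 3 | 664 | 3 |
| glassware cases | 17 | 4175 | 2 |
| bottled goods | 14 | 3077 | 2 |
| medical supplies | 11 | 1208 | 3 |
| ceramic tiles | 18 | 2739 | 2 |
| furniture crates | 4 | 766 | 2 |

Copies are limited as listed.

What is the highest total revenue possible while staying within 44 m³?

10444

Greedy by ratio would take 3×printed materials + 2×glassware cases: 43 m³ used, total 10342.
Replace printed materials with furniture crates: the trade gains 102 net, giving 10444 at 44 m³.
No other feasible combination exceeds 10444.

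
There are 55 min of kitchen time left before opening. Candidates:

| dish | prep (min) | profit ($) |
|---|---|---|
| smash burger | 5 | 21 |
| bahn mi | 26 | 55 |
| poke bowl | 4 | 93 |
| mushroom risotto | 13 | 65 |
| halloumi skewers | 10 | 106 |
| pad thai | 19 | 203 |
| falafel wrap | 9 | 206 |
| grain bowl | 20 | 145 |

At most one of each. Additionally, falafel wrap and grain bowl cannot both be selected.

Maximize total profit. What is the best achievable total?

673

The ratio ordering already packs tightly: poke bowl + mushroom risotto + halloumi skewers + pad thai + falafel wrap, 55 min, 673.
Nothing else feasible within 55 min beats 673.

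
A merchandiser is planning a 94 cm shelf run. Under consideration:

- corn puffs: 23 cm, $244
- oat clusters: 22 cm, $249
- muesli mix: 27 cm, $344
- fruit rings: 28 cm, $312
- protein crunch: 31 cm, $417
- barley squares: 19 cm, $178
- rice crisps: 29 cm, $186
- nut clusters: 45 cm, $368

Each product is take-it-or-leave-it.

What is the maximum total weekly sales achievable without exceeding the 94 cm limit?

1073

Greedy by ratio would take oat clusters + muesli mix + protein crunch: 80 cm used, total 1010.
Dropping oat clusters frees 22 cm; slotting in fruit rings (28 cm) lifts the total to 1073 at 86 cm.
Runner-up corn puffs + oat clusters + muesli mix + barley squares tops out at 1015.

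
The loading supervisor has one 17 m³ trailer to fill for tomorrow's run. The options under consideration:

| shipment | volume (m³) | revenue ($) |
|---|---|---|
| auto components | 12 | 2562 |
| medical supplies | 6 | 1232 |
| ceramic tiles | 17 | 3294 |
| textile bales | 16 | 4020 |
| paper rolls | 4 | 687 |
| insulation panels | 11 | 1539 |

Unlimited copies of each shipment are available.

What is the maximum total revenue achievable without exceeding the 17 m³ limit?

Textile bales uses 16 of the 17 m³ and totals 4020.
The spare 1 m³ is too small for any remaining shipment, and no exchange beats 4020.

4020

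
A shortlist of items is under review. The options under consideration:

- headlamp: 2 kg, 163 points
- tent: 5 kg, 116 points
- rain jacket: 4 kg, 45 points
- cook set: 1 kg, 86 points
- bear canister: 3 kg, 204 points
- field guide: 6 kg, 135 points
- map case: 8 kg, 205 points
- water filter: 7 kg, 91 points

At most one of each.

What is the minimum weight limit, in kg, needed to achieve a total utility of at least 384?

6

Need the lightest bundle worth ≥ 384.
headlamp + cook set + bear canister: 453 utility at 6 kg.
Any bundle with less than 6 kg falls short of 384.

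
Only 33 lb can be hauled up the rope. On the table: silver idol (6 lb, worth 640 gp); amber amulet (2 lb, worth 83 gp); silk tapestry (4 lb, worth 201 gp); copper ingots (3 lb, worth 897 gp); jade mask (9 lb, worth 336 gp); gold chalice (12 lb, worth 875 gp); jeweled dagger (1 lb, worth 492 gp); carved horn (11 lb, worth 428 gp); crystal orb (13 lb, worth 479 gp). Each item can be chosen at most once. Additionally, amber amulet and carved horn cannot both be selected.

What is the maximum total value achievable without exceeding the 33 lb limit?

3332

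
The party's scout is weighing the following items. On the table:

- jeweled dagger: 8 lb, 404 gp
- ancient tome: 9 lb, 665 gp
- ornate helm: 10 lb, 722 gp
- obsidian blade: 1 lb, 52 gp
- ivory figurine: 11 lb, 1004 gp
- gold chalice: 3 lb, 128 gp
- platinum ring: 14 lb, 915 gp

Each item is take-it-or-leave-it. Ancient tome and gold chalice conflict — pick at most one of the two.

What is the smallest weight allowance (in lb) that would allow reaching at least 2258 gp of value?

Look for the lowest-weight combination reaching 2258.
ancient tome + ornate helm + ivory figurine: 2391 value at 30 lb.
Any bundle with less than 30 lb falls short of 2258.

30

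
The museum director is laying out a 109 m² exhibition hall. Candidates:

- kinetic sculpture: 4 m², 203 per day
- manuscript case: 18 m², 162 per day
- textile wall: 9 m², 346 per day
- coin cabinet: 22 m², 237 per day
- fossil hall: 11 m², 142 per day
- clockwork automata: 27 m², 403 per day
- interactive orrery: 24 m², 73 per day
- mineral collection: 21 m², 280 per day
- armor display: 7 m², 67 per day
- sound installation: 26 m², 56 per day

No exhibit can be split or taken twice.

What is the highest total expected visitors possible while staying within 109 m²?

Taking the top-ratio exhibits first gives kinetic sculpture + textile wall + coin cabinet + fossil hall + clockwork automata + mineral collection + armor display for 1678 (101 m²).
Replace fossil hall with manuscript case: the trade gains 20 net, giving 1698 at 108 m².
Next best is kinetic sculpture + textile wall + coin cabinet + fossil hall + clockwork automata + mineral collection + armor display at 1678 (101 m²) — short by 20.

1698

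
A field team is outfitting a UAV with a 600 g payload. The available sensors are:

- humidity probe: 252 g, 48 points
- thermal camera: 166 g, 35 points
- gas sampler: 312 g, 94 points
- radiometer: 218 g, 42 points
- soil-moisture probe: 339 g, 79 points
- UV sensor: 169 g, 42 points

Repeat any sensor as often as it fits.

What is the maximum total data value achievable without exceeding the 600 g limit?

142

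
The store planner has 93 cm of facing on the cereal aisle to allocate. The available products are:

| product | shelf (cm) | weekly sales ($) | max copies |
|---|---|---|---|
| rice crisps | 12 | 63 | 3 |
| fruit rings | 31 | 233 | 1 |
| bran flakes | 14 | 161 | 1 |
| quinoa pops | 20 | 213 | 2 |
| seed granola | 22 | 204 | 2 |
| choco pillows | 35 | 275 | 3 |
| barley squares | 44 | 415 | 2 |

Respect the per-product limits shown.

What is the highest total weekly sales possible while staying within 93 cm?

863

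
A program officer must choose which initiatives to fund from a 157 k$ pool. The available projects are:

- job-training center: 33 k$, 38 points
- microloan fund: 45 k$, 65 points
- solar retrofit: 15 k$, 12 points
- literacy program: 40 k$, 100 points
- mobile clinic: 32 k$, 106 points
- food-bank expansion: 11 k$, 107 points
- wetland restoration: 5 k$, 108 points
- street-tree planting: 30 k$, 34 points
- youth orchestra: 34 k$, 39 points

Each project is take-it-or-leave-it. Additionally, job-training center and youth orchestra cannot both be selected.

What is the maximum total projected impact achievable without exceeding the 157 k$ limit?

498

Taking microloan fund + solar retrofit + literacy program + mobile clinic + food-bank expansion + wetland restoration: 148 k$ used, 498 in projected impact.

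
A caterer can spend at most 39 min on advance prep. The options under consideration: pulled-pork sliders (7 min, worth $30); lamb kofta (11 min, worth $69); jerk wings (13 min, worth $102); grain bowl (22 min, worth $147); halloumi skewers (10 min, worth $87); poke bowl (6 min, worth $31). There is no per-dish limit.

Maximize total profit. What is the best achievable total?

Ranking by ratio (profit/min): halloumi skewers 8.70, jerk wings 7.85, grain bowl 6.68.
Filling by ratio: 3×halloumi skewers + poke bowl for 292, with 3 min left unused.
The 10 min tied up in halloumi skewers is better spent on jerk wings — total rises to 307 (39 min).
Every other selection either busts 39 min or fails to beat 307.

307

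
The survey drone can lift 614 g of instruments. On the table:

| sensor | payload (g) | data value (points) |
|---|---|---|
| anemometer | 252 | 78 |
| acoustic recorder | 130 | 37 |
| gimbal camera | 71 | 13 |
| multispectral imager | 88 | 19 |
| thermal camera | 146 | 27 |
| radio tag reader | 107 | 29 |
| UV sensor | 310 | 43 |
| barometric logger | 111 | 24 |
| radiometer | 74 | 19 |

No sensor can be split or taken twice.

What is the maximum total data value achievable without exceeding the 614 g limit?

168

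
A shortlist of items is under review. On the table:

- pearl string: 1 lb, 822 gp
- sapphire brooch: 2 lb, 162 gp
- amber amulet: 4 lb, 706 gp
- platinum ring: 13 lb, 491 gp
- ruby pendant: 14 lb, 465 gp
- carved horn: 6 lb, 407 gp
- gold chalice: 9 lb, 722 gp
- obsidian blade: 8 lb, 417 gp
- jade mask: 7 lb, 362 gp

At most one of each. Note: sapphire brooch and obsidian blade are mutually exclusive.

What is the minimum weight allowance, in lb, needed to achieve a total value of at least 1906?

Look for the lowest-weight combination reaching 1906.
Taking pearl string + amber amulet + carved horn gives 1935 (≥ 1906) for 11 lb.
Below 11 lb the best achievable stays under 1906.

11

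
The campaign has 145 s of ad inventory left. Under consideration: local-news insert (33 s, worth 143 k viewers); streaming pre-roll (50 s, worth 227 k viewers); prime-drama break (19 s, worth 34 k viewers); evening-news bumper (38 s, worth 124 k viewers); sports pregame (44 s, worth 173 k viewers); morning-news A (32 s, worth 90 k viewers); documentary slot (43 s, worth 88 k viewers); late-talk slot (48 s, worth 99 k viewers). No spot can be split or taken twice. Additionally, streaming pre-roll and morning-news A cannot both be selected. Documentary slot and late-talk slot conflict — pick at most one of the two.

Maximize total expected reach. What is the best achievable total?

543

Ranking by ratio (expected reach/s): streaming pre-roll 4.54, local-news insert 4.33, sports pregame 3.93, evening-news bumper 3.26.
Best packing: local-news insert + streaming pre-roll + sports pregame — 127 s, 543 total.
Next best is local-news insert + streaming pre-roll + prime-drama break + evening-news bumper at 528 (140 s) — short by 15.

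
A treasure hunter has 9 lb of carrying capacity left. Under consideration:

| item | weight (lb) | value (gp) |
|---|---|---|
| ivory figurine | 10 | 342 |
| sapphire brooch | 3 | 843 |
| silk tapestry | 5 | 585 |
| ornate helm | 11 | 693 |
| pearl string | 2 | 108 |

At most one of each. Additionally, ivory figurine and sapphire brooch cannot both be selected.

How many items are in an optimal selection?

2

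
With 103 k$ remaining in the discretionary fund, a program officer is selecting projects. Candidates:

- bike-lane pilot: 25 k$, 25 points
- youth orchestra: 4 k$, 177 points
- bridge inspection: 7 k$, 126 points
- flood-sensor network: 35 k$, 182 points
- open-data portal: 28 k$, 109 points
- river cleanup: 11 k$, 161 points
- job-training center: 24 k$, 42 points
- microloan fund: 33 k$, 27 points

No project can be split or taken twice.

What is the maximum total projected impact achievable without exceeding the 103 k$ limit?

The ratio ordering already packs tightly: youth orchestra + bridge inspection + flood-sensor network + open-data portal + river cleanup, 85 k$, 755.
Runner-up youth orchestra + bridge inspection + flood-sensor network + river cleanup + job-training center tops out at 688.

755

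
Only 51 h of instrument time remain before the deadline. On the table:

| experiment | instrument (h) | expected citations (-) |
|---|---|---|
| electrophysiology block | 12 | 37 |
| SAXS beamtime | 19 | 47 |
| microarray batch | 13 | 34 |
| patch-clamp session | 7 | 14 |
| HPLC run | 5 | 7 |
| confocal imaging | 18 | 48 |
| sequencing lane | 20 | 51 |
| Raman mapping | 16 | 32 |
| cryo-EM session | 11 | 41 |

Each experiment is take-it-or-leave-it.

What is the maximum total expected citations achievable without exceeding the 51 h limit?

143

A density-first pass picks electrophysiology block + patch-clamp session + confocal imaging + cryo-EM session — 140 at 48 h.
Dropping confocal imaging frees 18 h; slotting in sequencing lane (20 h) lifts the total to 143 at 50 h.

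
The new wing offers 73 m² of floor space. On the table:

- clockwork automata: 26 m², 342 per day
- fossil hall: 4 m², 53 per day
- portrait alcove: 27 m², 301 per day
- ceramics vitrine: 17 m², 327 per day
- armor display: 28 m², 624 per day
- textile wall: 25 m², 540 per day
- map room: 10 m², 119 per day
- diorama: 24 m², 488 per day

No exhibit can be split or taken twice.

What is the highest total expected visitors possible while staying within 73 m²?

1492

The ratio heuristic lands on ceramics vitrine + armor display + textile wall (1491) but leaves 3 m² idle.
The 25 m² tied up in textile wall is better spent on fossil hall + diorama — total rises to 1492 (73 m²).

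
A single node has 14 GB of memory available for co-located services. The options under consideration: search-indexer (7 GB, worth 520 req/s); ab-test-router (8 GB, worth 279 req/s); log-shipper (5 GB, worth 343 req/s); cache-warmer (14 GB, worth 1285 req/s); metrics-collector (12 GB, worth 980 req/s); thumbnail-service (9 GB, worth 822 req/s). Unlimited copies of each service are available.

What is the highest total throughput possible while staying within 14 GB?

Taking cache-warmer: 14 GB used, 1285 in throughput.
No other feasible combination exceeds 1285.

1285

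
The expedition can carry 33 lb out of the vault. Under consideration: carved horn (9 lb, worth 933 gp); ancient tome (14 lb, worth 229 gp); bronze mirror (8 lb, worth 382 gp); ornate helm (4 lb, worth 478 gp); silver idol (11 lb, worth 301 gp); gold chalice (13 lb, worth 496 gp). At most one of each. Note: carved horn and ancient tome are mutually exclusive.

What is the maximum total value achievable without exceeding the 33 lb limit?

2094

Density check — ornate helm 119.50, carved horn 103.67, bronze mirror 47.75, gold chalice 38.15 are the best per lb.
The ratio ordering already packs tightly: carved horn + bronze mirror + ornate helm + silver idol, 32 lb, 2094.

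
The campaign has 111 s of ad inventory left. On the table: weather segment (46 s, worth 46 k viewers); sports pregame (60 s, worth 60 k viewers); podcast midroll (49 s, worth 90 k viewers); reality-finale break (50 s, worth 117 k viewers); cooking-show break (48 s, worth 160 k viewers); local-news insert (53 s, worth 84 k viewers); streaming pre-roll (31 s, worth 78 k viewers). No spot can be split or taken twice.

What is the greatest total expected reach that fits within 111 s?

A density-first pass picks cooking-show break + streaming pre-roll — 238 at 79 s.
Replace streaming pre-roll with reality-finale break: the trade gains 39 net, giving 277 at 98 s.
The spare 13 s is too small for any remaining spot, and no exchange beats 277.

277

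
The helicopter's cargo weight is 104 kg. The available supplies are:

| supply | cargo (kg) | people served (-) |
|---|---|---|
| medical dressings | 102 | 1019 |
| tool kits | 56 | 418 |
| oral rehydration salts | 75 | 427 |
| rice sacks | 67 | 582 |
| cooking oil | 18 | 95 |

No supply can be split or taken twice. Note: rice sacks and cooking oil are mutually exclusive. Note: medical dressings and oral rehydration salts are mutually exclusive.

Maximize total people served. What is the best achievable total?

Ranking by ratio (people served/kg): medical dressings 9.99, rice sacks 8.69, tool kits 7.46.
Taking medical dressings: 102 kg used, 1019 in people served.

1019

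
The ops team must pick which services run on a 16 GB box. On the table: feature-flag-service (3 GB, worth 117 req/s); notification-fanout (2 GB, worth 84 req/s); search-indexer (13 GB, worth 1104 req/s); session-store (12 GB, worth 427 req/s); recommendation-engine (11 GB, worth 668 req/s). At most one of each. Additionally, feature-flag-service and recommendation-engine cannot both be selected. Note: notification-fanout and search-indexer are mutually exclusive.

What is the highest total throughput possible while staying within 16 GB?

Best packing: feature-flag-service + search-indexer — 16 GB, 1221 total.
An exhaustive check of the 32 subsets confirms 1221.

1221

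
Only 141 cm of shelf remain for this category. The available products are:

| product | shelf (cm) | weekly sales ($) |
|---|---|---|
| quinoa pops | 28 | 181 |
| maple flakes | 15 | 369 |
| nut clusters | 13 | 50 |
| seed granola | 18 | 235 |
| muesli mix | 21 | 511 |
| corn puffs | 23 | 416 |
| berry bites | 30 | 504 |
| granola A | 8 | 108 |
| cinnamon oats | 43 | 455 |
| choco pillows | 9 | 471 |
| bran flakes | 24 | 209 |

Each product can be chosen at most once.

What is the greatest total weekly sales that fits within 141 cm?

2726

Density check — choco pillows 52.33, maple flakes 24.60, muesli mix 24.33 are the best per cm.
The ratio heuristic lands on maple flakes + nut clusters + seed granola + muesli mix + corn puffs + berry bites + granola A + choco pillows (2664) but leaves 4 cm idle.
The 39 cm tied up in nut clusters and seed granola and granola A is better spent on cinnamon oats — total rises to 2726 (141 cm).
An exhaustive check of the 2048 subsets confirms 2726.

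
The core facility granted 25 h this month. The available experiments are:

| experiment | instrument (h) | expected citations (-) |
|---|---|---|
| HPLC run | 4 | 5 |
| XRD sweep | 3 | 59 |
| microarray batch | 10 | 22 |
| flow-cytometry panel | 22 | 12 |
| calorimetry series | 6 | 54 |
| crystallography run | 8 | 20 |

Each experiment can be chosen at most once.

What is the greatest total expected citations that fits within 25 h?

140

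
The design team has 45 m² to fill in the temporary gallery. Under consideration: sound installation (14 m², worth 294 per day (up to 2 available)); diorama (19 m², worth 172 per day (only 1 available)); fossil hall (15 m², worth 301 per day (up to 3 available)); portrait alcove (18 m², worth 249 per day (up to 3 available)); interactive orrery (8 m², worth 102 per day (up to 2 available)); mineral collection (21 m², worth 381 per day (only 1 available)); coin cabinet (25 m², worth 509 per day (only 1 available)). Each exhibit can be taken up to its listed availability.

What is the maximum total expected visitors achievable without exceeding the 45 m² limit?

903

Greedy by ratio would take 2×sound installation + fossil hall: 43 m² used, total 889.
Dropping 2×sound installation frees 28 m²; slotting in 2×fossil hall (30 m²) lifts the total to 903 at 45 m².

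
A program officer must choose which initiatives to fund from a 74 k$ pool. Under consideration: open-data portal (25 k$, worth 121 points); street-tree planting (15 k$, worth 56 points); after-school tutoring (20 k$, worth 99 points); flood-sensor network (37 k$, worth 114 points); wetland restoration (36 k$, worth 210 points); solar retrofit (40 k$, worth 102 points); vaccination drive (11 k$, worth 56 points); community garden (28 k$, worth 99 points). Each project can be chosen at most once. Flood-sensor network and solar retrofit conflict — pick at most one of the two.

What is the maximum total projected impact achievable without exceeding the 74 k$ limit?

387

A density-first pass picks after-school tutoring + wetland restoration + vaccination drive — 365 at 67 k$.
Replace after-school tutoring with open-data portal: the trade gains 22 net, giving 387 at 72 k$.
Next best is street-tree planting + after-school tutoring + wetland restoration at 365 (71 k$) — short by 22.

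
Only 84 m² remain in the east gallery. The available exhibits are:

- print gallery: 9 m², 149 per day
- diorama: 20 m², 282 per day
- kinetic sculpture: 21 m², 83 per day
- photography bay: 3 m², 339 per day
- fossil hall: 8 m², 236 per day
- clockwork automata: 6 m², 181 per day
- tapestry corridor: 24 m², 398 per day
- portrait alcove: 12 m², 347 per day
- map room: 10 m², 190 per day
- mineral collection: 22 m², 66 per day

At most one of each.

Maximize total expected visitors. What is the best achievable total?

The ratio heuristic lands on print gallery + photography bay + fossil hall + clockwork automata + tapestry corridor + portrait alcove + map room (1840) but leaves 12 m² idle.
The 9 m² tied up in print gallery is better spent on diorama — total rises to 1973 (83 m²).
Runner-up print gallery + diorama + photography bay + fossil hall + clockwork automata + tapestry corridor + portrait alcove tops out at 1932.

1973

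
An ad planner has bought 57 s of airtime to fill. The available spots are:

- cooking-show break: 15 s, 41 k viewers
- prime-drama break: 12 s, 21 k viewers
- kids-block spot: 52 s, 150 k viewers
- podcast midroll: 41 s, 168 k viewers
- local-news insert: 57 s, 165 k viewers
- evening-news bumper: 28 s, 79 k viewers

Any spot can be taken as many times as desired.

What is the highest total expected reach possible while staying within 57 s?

209

By expected reach per s: podcast midroll 4.10, local-news insert 2.89, kids-block spot 2.88, evening-news bumper 2.82 lead.
Best packing: cooking-show break + podcast midroll — 56 s, 209 total.
Every other selection either busts 57 s or fails to beat 209.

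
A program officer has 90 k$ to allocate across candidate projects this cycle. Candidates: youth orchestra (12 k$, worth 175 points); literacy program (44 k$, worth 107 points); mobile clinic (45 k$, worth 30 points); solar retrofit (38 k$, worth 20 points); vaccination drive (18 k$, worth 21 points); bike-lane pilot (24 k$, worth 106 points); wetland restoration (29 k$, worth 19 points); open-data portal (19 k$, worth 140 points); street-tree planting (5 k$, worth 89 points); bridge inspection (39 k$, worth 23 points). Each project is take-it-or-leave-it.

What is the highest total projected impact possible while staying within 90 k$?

531

The ratio ordering already packs tightly: youth orchestra + vaccination drive + bike-lane pilot + open-data portal + street-tree planting, 78 k$, 531.
The closest alternative, youth orchestra + bike-lane pilot + wetland restoration + open-data portal + street-tree planting, reaches only 529.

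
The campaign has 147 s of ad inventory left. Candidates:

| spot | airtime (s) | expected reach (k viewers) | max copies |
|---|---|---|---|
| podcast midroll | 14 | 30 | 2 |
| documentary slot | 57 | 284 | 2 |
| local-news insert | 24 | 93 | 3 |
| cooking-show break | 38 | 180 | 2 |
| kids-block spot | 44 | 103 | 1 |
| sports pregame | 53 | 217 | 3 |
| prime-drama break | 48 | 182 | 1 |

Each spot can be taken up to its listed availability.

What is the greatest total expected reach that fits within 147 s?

674

A density-first pass picks 2×documentary slot + local-news insert — 661 at 138 s.
The 81 s tied up in documentary slot and local-news insert is better spent on podcast midroll + 2×cooking-show break — total rises to 674 (147 s).
Every other selection either busts 147 s or exceeds an availability limit or fails to beat 674.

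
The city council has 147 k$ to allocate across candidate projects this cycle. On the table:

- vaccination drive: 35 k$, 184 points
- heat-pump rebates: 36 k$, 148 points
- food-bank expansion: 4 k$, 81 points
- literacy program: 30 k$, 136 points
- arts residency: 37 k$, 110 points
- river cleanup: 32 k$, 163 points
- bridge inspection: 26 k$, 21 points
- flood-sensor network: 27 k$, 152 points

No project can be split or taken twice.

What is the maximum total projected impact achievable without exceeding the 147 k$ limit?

728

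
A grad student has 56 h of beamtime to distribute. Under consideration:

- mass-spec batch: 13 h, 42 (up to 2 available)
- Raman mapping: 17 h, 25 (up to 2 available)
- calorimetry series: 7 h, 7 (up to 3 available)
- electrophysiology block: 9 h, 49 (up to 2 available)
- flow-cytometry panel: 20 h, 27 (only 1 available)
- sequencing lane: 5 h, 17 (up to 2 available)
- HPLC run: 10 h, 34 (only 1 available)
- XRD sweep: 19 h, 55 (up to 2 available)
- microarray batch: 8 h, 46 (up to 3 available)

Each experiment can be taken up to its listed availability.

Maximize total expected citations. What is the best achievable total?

The ratio heuristic lands on 2×electrophysiology block + 2×sequencing lane + 3×microarray batch (270) but leaves 4 h idle.
Replace 2×sequencing lane with mass-spec batch: the trade gains 8 net, giving 278 at 55 h.
That's the maximum — no swap from here does better than 278.

278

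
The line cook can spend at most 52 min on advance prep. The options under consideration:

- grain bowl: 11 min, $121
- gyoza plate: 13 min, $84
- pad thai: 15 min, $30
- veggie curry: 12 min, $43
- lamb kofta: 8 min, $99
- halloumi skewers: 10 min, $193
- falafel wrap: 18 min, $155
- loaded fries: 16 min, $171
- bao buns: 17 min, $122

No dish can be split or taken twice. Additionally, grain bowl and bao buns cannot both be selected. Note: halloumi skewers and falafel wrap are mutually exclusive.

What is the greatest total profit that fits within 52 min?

585

Density check — halloumi skewers 19.30, lamb kofta 12.38, grain bowl 11.00 are the best per min.
Greedy by ratio would take grain bowl + lamb kofta + halloumi skewers + loaded fries: 45 min used, total 584.
The 11 min tied up in grain bowl is better spent on bao buns — total rises to 585 (51 min).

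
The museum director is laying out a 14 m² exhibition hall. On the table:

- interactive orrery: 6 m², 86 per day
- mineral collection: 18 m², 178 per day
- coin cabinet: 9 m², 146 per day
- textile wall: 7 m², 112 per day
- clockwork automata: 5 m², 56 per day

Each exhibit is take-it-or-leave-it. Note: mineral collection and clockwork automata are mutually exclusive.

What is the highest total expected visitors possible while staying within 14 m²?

The ratio ordering already packs tightly: coin cabinet + clockwork automata, 14 m², 202.
Next best is interactive orrery + textile wall at 198 (13 m²) — short by 4.

202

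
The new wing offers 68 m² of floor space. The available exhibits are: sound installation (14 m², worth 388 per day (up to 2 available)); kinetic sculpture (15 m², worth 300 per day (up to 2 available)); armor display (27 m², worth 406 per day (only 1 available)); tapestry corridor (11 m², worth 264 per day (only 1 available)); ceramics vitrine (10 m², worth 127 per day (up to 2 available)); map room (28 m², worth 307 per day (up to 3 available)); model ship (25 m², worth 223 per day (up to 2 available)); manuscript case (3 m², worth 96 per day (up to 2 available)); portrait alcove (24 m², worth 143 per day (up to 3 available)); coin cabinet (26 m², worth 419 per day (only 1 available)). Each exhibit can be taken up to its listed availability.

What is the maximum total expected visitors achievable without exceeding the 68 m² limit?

Density check — manuscript case 32.00, sound installation 27.71, tapestry corridor 24.00 are the best per m².
The ratio heuristic lands on 2×sound installation + kinetic sculpture + tapestry corridor + 2×manuscript case (1532) but leaves 8 m² idle.
The 11 m² tied up in tapestry corridor is better spent on kinetic sculpture — total rises to 1568 (64 m²).
Nothing else within 68 m² beats 1568.

1568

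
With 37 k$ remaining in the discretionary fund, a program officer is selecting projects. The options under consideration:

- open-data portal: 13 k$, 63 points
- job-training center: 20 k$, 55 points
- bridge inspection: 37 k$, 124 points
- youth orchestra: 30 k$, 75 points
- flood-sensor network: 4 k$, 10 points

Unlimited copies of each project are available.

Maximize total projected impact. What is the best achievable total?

146

Ranking by ratio (projected impact/k$): open-data portal 4.85, bridge inspection 3.35, job-training center 2.75, youth orchestra 2.50.
2×open-data portal + 2×flood-sensor network uses 34 of the 37 k$ and totals 146.
That's the maximum — no swap from here does better than 146.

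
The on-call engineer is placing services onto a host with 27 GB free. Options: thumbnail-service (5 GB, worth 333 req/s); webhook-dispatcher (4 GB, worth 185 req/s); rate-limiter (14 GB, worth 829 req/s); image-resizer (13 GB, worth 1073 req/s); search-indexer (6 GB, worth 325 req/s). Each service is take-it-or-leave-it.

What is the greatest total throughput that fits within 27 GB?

1902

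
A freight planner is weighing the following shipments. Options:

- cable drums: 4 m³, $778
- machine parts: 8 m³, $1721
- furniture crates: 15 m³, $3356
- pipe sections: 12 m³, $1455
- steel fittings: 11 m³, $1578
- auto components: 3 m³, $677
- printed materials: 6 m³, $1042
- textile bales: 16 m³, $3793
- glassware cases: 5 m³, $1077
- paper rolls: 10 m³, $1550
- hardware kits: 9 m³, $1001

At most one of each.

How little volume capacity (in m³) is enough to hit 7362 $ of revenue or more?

33

Minimise m³ subject to total revenue ≥ 7362.
Taking cable drums + machine parts + textile bales + glassware cases gives 7369 (≥ 7362) for 33 m³.
No combination under 33 m³ hits 7362.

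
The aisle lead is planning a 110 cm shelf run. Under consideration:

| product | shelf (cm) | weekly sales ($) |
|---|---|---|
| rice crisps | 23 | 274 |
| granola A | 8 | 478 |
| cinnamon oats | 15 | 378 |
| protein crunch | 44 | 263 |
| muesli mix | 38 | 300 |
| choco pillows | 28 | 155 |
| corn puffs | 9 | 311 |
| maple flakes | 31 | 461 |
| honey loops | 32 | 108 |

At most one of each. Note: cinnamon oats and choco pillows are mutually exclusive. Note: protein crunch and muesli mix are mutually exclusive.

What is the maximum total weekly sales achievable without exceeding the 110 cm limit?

1928

Greedy by ratio would take rice crisps + granola A + cinnamon oats + corn puffs + maple flakes: 86 cm used, total 1902.
Replace rice crisps with muesli mix: the trade gains 26 net, giving 1928 at 101 cm.
That's the maximum — no feasible swap from here does better than 1928.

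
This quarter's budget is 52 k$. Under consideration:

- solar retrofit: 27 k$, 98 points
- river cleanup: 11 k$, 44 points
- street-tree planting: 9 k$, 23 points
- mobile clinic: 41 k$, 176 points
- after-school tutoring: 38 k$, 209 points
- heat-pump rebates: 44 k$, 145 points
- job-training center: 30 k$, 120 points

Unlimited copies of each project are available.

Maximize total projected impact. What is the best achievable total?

253

The ratio ordering already packs tightly: river cleanup + after-school tutoring, 49 k$, 253.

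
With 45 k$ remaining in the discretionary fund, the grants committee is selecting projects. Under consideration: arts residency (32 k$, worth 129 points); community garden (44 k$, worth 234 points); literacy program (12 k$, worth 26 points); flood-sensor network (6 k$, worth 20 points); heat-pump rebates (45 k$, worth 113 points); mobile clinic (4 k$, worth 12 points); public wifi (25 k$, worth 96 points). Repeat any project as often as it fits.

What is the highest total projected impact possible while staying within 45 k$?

234

By projected impact per k$: community garden 5.32, arts residency 4.03, public wifi 3.84, flood-sensor network 3.33 lead.
Best packing: community garden — 44 k$, 234 total.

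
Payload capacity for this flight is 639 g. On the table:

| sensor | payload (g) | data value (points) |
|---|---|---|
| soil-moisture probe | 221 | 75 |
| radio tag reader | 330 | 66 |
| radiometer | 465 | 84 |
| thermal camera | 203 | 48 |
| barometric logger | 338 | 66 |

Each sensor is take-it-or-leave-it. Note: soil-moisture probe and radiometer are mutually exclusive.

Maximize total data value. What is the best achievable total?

Filling by ratio: soil-moisture probe + thermal camera for 123, with 215 g left unused.
Replace thermal camera with radio tag reader: the trade gains 18 net, giving 141 at 551 g.
Nothing else feasible within 639 g beats 141.

141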